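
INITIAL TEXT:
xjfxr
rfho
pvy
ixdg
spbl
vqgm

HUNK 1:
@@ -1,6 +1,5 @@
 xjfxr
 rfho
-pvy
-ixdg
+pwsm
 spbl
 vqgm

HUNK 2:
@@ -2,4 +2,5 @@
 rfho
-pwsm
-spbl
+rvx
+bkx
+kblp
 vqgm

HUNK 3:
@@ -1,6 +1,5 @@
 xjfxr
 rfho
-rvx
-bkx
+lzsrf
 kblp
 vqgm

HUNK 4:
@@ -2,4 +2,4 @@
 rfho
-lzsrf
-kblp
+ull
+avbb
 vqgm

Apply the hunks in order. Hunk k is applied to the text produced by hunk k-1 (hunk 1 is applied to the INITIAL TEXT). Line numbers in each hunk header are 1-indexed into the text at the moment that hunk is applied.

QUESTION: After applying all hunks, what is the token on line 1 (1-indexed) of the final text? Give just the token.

Hunk 1: at line 1 remove [pvy,ixdg] add [pwsm] -> 5 lines: xjfxr rfho pwsm spbl vqgm
Hunk 2: at line 2 remove [pwsm,spbl] add [rvx,bkx,kblp] -> 6 lines: xjfxr rfho rvx bkx kblp vqgm
Hunk 3: at line 1 remove [rvx,bkx] add [lzsrf] -> 5 lines: xjfxr rfho lzsrf kblp vqgm
Hunk 4: at line 2 remove [lzsrf,kblp] add [ull,avbb] -> 5 lines: xjfxr rfho ull avbb vqgm
Final line 1: xjfxr

Answer: xjfxr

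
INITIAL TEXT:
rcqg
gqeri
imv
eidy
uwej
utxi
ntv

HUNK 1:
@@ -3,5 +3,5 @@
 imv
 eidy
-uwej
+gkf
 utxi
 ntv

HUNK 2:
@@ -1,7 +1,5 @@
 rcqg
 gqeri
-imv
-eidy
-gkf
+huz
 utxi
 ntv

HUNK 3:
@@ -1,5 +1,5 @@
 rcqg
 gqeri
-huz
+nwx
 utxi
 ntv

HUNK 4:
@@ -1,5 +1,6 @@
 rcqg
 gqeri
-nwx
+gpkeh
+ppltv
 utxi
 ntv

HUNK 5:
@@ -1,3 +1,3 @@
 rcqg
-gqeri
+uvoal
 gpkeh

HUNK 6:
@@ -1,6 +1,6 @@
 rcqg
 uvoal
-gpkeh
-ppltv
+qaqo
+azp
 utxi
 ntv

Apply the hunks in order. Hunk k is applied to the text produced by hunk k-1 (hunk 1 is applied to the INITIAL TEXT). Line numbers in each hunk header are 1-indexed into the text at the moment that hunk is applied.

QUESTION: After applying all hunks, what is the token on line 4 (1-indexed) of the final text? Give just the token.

Hunk 1: at line 3 remove [uwej] add [gkf] -> 7 lines: rcqg gqeri imv eidy gkf utxi ntv
Hunk 2: at line 1 remove [imv,eidy,gkf] add [huz] -> 5 lines: rcqg gqeri huz utxi ntv
Hunk 3: at line 1 remove [huz] add [nwx] -> 5 lines: rcqg gqeri nwx utxi ntv
Hunk 4: at line 1 remove [nwx] add [gpkeh,ppltv] -> 6 lines: rcqg gqeri gpkeh ppltv utxi ntv
Hunk 5: at line 1 remove [gqeri] add [uvoal] -> 6 lines: rcqg uvoal gpkeh ppltv utxi ntv
Hunk 6: at line 1 remove [gpkeh,ppltv] add [qaqo,azp] -> 6 lines: rcqg uvoal qaqo azp utxi ntv
Final line 4: azp

Answer: azp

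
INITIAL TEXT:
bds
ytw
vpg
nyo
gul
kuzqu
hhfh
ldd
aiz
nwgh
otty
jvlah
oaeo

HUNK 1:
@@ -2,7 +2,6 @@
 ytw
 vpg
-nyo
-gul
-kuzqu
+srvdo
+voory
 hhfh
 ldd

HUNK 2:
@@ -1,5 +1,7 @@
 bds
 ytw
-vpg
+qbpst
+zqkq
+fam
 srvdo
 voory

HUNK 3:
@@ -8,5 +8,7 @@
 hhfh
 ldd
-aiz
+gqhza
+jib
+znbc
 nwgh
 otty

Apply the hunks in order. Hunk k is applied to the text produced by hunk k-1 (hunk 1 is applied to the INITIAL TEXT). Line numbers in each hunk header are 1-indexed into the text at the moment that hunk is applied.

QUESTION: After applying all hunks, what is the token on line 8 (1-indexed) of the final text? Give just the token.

Answer: hhfh

Derivation:
Hunk 1: at line 2 remove [nyo,gul,kuzqu] add [srvdo,voory] -> 12 lines: bds ytw vpg srvdo voory hhfh ldd aiz nwgh otty jvlah oaeo
Hunk 2: at line 1 remove [vpg] add [qbpst,zqkq,fam] -> 14 lines: bds ytw qbpst zqkq fam srvdo voory hhfh ldd aiz nwgh otty jvlah oaeo
Hunk 3: at line 8 remove [aiz] add [gqhza,jib,znbc] -> 16 lines: bds ytw qbpst zqkq fam srvdo voory hhfh ldd gqhza jib znbc nwgh otty jvlah oaeo
Final line 8: hhfh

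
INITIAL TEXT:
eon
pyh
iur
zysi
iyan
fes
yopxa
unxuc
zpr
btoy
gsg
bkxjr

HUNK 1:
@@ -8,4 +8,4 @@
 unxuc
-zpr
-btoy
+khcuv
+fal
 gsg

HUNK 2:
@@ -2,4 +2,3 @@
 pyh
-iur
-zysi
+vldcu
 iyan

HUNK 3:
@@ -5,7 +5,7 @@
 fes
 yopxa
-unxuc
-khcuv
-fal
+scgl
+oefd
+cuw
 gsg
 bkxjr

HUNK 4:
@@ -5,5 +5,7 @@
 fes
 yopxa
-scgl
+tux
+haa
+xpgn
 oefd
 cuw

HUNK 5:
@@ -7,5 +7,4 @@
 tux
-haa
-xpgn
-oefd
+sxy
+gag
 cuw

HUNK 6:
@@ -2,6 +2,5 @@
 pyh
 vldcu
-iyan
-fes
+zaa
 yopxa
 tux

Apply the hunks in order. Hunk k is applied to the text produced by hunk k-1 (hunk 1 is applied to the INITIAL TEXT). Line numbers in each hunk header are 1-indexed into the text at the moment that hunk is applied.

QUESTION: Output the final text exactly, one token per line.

Hunk 1: at line 8 remove [zpr,btoy] add [khcuv,fal] -> 12 lines: eon pyh iur zysi iyan fes yopxa unxuc khcuv fal gsg bkxjr
Hunk 2: at line 2 remove [iur,zysi] add [vldcu] -> 11 lines: eon pyh vldcu iyan fes yopxa unxuc khcuv fal gsg bkxjr
Hunk 3: at line 5 remove [unxuc,khcuv,fal] add [scgl,oefd,cuw] -> 11 lines: eon pyh vldcu iyan fes yopxa scgl oefd cuw gsg bkxjr
Hunk 4: at line 5 remove [scgl] add [tux,haa,xpgn] -> 13 lines: eon pyh vldcu iyan fes yopxa tux haa xpgn oefd cuw gsg bkxjr
Hunk 5: at line 7 remove [haa,xpgn,oefd] add [sxy,gag] -> 12 lines: eon pyh vldcu iyan fes yopxa tux sxy gag cuw gsg bkxjr
Hunk 6: at line 2 remove [iyan,fes] add [zaa] -> 11 lines: eon pyh vldcu zaa yopxa tux sxy gag cuw gsg bkxjr

Answer: eon
pyh
vldcu
zaa
yopxa
tux
sxy
gag
cuw
gsg
bkxjr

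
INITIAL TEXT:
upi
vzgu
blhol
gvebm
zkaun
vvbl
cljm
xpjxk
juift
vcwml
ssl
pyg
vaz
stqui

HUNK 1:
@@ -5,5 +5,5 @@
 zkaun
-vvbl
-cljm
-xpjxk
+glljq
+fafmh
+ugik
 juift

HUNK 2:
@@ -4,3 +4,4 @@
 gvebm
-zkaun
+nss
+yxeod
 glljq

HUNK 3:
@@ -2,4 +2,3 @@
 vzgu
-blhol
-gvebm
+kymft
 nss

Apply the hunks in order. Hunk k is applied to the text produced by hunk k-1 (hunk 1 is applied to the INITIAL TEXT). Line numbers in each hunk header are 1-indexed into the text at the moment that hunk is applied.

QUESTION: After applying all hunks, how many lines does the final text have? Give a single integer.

Answer: 14

Derivation:
Hunk 1: at line 5 remove [vvbl,cljm,xpjxk] add [glljq,fafmh,ugik] -> 14 lines: upi vzgu blhol gvebm zkaun glljq fafmh ugik juift vcwml ssl pyg vaz stqui
Hunk 2: at line 4 remove [zkaun] add [nss,yxeod] -> 15 lines: upi vzgu blhol gvebm nss yxeod glljq fafmh ugik juift vcwml ssl pyg vaz stqui
Hunk 3: at line 2 remove [blhol,gvebm] add [kymft] -> 14 lines: upi vzgu kymft nss yxeod glljq fafmh ugik juift vcwml ssl pyg vaz stqui
Final line count: 14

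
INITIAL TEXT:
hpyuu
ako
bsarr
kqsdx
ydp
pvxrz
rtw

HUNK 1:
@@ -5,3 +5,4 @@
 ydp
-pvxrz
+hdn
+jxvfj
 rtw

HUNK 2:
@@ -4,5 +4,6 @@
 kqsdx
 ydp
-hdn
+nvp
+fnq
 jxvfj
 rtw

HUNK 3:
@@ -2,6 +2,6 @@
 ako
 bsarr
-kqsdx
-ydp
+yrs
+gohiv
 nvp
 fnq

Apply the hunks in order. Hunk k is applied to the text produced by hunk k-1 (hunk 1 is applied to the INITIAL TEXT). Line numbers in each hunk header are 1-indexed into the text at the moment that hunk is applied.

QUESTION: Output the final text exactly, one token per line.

Hunk 1: at line 5 remove [pvxrz] add [hdn,jxvfj] -> 8 lines: hpyuu ako bsarr kqsdx ydp hdn jxvfj rtw
Hunk 2: at line 4 remove [hdn] add [nvp,fnq] -> 9 lines: hpyuu ako bsarr kqsdx ydp nvp fnq jxvfj rtw
Hunk 3: at line 2 remove [kqsdx,ydp] add [yrs,gohiv] -> 9 lines: hpyuu ako bsarr yrs gohiv nvp fnq jxvfj rtw

Answer: hpyuu
ako
bsarr
yrs
gohiv
nvp
fnq
jxvfj
rtw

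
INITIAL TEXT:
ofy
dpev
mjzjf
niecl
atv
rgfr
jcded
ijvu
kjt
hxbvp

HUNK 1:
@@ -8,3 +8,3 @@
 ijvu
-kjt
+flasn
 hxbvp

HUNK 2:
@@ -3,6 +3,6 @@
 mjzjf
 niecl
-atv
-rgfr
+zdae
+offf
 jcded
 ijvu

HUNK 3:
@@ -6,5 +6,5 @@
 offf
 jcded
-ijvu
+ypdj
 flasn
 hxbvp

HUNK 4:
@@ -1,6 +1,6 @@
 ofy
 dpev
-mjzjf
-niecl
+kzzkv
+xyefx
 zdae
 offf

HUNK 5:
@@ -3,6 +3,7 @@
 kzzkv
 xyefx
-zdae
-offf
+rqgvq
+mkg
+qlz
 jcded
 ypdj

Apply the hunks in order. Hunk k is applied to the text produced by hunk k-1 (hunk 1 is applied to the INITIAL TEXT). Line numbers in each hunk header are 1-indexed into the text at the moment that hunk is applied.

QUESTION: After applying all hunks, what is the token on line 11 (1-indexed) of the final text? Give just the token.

Hunk 1: at line 8 remove [kjt] add [flasn] -> 10 lines: ofy dpev mjzjf niecl atv rgfr jcded ijvu flasn hxbvp
Hunk 2: at line 3 remove [atv,rgfr] add [zdae,offf] -> 10 lines: ofy dpev mjzjf niecl zdae offf jcded ijvu flasn hxbvp
Hunk 3: at line 6 remove [ijvu] add [ypdj] -> 10 lines: ofy dpev mjzjf niecl zdae offf jcded ypdj flasn hxbvp
Hunk 4: at line 1 remove [mjzjf,niecl] add [kzzkv,xyefx] -> 10 lines: ofy dpev kzzkv xyefx zdae offf jcded ypdj flasn hxbvp
Hunk 5: at line 3 remove [zdae,offf] add [rqgvq,mkg,qlz] -> 11 lines: ofy dpev kzzkv xyefx rqgvq mkg qlz jcded ypdj flasn hxbvp
Final line 11: hxbvp

Answer: hxbvp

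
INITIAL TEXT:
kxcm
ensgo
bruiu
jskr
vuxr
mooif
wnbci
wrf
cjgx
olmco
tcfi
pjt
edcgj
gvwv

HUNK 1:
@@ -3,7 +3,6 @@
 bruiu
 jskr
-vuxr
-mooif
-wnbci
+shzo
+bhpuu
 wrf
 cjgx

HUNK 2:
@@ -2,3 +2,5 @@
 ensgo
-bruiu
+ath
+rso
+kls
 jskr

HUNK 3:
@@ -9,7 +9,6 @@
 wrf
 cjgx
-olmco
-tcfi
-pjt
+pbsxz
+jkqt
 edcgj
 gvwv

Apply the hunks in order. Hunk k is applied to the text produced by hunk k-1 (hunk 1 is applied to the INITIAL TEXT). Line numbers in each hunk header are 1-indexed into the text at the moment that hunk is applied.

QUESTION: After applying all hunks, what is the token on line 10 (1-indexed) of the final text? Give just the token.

Answer: cjgx

Derivation:
Hunk 1: at line 3 remove [vuxr,mooif,wnbci] add [shzo,bhpuu] -> 13 lines: kxcm ensgo bruiu jskr shzo bhpuu wrf cjgx olmco tcfi pjt edcgj gvwv
Hunk 2: at line 2 remove [bruiu] add [ath,rso,kls] -> 15 lines: kxcm ensgo ath rso kls jskr shzo bhpuu wrf cjgx olmco tcfi pjt edcgj gvwv
Hunk 3: at line 9 remove [olmco,tcfi,pjt] add [pbsxz,jkqt] -> 14 lines: kxcm ensgo ath rso kls jskr shzo bhpuu wrf cjgx pbsxz jkqt edcgj gvwv
Final line 10: cjgx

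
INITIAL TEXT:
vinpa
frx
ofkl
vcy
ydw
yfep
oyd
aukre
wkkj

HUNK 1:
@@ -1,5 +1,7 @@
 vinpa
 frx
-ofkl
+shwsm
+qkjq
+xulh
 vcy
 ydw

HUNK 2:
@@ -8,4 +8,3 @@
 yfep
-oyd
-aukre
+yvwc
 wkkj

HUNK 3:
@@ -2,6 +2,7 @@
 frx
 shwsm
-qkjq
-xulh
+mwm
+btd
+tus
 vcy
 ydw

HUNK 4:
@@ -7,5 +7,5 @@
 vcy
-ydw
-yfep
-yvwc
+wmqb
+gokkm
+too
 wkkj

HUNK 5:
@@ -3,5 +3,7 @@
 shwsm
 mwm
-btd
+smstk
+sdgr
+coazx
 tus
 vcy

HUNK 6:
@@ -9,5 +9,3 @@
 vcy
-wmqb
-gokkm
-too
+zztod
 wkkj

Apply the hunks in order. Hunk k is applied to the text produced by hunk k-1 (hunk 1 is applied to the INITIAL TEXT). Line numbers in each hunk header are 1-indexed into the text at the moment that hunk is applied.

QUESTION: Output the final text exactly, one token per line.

Answer: vinpa
frx
shwsm
mwm
smstk
sdgr
coazx
tus
vcy
zztod
wkkj

Derivation:
Hunk 1: at line 1 remove [ofkl] add [shwsm,qkjq,xulh] -> 11 lines: vinpa frx shwsm qkjq xulh vcy ydw yfep oyd aukre wkkj
Hunk 2: at line 8 remove [oyd,aukre] add [yvwc] -> 10 lines: vinpa frx shwsm qkjq xulh vcy ydw yfep yvwc wkkj
Hunk 3: at line 2 remove [qkjq,xulh] add [mwm,btd,tus] -> 11 lines: vinpa frx shwsm mwm btd tus vcy ydw yfep yvwc wkkj
Hunk 4: at line 7 remove [ydw,yfep,yvwc] add [wmqb,gokkm,too] -> 11 lines: vinpa frx shwsm mwm btd tus vcy wmqb gokkm too wkkj
Hunk 5: at line 3 remove [btd] add [smstk,sdgr,coazx] -> 13 lines: vinpa frx shwsm mwm smstk sdgr coazx tus vcy wmqb gokkm too wkkj
Hunk 6: at line 9 remove [wmqb,gokkm,too] add [zztod] -> 11 lines: vinpa frx shwsm mwm smstk sdgr coazx tus vcy zztod wkkj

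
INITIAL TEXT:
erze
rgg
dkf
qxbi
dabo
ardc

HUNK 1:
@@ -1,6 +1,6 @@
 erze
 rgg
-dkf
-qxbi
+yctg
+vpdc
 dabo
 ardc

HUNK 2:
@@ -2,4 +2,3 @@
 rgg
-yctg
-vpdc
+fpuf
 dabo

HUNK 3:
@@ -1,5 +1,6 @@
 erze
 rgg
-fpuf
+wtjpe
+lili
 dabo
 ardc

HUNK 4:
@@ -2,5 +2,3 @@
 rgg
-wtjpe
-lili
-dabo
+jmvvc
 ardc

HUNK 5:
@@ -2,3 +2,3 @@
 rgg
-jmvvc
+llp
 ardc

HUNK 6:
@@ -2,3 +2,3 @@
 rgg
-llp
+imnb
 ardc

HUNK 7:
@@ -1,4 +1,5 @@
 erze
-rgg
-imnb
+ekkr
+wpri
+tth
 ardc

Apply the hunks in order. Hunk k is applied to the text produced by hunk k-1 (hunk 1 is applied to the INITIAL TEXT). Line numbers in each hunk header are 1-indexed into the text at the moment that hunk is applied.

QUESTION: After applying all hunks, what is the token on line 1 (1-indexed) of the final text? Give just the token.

Hunk 1: at line 1 remove [dkf,qxbi] add [yctg,vpdc] -> 6 lines: erze rgg yctg vpdc dabo ardc
Hunk 2: at line 2 remove [yctg,vpdc] add [fpuf] -> 5 lines: erze rgg fpuf dabo ardc
Hunk 3: at line 1 remove [fpuf] add [wtjpe,lili] -> 6 lines: erze rgg wtjpe lili dabo ardc
Hunk 4: at line 2 remove [wtjpe,lili,dabo] add [jmvvc] -> 4 lines: erze rgg jmvvc ardc
Hunk 5: at line 2 remove [jmvvc] add [llp] -> 4 lines: erze rgg llp ardc
Hunk 6: at line 2 remove [llp] add [imnb] -> 4 lines: erze rgg imnb ardc
Hunk 7: at line 1 remove [rgg,imnb] add [ekkr,wpri,tth] -> 5 lines: erze ekkr wpri tth ardc
Final line 1: erze

Answer: erze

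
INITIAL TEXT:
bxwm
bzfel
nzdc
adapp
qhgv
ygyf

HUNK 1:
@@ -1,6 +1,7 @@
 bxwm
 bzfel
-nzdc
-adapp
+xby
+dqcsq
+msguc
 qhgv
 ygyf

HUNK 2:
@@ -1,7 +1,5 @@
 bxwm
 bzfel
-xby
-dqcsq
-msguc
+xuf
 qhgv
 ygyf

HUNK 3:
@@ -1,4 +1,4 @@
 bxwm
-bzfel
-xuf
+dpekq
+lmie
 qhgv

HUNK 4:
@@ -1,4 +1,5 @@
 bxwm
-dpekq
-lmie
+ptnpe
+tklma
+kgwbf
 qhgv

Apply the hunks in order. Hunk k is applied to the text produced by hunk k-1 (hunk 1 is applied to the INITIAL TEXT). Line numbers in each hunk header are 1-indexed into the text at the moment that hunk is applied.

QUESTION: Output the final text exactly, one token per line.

Hunk 1: at line 1 remove [nzdc,adapp] add [xby,dqcsq,msguc] -> 7 lines: bxwm bzfel xby dqcsq msguc qhgv ygyf
Hunk 2: at line 1 remove [xby,dqcsq,msguc] add [xuf] -> 5 lines: bxwm bzfel xuf qhgv ygyf
Hunk 3: at line 1 remove [bzfel,xuf] add [dpekq,lmie] -> 5 lines: bxwm dpekq lmie qhgv ygyf
Hunk 4: at line 1 remove [dpekq,lmie] add [ptnpe,tklma,kgwbf] -> 6 lines: bxwm ptnpe tklma kgwbf qhgv ygyf

Answer: bxwm
ptnpe
tklma
kgwbf
qhgv
ygyf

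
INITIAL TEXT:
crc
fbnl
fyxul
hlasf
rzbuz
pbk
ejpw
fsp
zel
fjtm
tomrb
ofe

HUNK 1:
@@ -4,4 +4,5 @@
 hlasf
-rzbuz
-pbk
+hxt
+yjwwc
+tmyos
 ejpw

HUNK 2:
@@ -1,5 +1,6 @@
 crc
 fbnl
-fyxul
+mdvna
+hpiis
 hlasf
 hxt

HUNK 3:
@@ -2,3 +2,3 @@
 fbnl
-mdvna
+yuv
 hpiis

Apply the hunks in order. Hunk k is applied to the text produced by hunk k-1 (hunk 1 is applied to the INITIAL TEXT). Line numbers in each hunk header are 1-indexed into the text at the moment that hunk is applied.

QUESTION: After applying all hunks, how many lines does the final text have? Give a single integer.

Answer: 14

Derivation:
Hunk 1: at line 4 remove [rzbuz,pbk] add [hxt,yjwwc,tmyos] -> 13 lines: crc fbnl fyxul hlasf hxt yjwwc tmyos ejpw fsp zel fjtm tomrb ofe
Hunk 2: at line 1 remove [fyxul] add [mdvna,hpiis] -> 14 lines: crc fbnl mdvna hpiis hlasf hxt yjwwc tmyos ejpw fsp zel fjtm tomrb ofe
Hunk 3: at line 2 remove [mdvna] add [yuv] -> 14 lines: crc fbnl yuv hpiis hlasf hxt yjwwc tmyos ejpw fsp zel fjtm tomrb ofe
Final line count: 14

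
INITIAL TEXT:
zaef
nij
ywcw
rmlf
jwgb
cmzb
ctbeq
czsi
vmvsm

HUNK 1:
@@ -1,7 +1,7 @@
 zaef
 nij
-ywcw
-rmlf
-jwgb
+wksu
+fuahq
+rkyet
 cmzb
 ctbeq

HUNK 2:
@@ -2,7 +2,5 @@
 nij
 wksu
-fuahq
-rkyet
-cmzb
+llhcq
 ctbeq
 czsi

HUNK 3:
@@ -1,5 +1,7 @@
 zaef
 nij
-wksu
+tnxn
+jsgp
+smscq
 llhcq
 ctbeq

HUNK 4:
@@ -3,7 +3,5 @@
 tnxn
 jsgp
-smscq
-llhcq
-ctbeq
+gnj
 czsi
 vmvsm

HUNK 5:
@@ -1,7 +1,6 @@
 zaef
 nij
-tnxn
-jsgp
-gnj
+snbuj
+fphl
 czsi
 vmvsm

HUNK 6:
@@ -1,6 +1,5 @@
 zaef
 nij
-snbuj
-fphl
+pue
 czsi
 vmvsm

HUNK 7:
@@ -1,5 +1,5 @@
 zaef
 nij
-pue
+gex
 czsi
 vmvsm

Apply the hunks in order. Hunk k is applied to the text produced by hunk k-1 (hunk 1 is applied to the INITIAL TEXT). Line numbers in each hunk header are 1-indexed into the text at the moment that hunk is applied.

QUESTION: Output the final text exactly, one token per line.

Answer: zaef
nij
gex
czsi
vmvsm

Derivation:
Hunk 1: at line 1 remove [ywcw,rmlf,jwgb] add [wksu,fuahq,rkyet] -> 9 lines: zaef nij wksu fuahq rkyet cmzb ctbeq czsi vmvsm
Hunk 2: at line 2 remove [fuahq,rkyet,cmzb] add [llhcq] -> 7 lines: zaef nij wksu llhcq ctbeq czsi vmvsm
Hunk 3: at line 1 remove [wksu] add [tnxn,jsgp,smscq] -> 9 lines: zaef nij tnxn jsgp smscq llhcq ctbeq czsi vmvsm
Hunk 4: at line 3 remove [smscq,llhcq,ctbeq] add [gnj] -> 7 lines: zaef nij tnxn jsgp gnj czsi vmvsm
Hunk 5: at line 1 remove [tnxn,jsgp,gnj] add [snbuj,fphl] -> 6 lines: zaef nij snbuj fphl czsi vmvsm
Hunk 6: at line 1 remove [snbuj,fphl] add [pue] -> 5 lines: zaef nij pue czsi vmvsm
Hunk 7: at line 1 remove [pue] add [gex] -> 5 lines: zaef nij gex czsi vmvsm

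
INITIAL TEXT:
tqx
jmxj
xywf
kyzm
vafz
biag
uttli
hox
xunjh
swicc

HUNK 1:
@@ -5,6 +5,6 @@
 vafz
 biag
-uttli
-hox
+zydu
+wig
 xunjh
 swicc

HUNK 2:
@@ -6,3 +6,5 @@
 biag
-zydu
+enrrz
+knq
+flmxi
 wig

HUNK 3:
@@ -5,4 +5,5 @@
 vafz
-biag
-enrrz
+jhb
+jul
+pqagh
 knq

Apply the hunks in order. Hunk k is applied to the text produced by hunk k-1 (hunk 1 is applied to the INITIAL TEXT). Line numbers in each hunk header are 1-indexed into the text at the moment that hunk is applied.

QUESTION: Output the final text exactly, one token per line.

Answer: tqx
jmxj
xywf
kyzm
vafz
jhb
jul
pqagh
knq
flmxi
wig
xunjh
swicc

Derivation:
Hunk 1: at line 5 remove [uttli,hox] add [zydu,wig] -> 10 lines: tqx jmxj xywf kyzm vafz biag zydu wig xunjh swicc
Hunk 2: at line 6 remove [zydu] add [enrrz,knq,flmxi] -> 12 lines: tqx jmxj xywf kyzm vafz biag enrrz knq flmxi wig xunjh swicc
Hunk 3: at line 5 remove [biag,enrrz] add [jhb,jul,pqagh] -> 13 lines: tqx jmxj xywf kyzm vafz jhb jul pqagh knq flmxi wig xunjh swicc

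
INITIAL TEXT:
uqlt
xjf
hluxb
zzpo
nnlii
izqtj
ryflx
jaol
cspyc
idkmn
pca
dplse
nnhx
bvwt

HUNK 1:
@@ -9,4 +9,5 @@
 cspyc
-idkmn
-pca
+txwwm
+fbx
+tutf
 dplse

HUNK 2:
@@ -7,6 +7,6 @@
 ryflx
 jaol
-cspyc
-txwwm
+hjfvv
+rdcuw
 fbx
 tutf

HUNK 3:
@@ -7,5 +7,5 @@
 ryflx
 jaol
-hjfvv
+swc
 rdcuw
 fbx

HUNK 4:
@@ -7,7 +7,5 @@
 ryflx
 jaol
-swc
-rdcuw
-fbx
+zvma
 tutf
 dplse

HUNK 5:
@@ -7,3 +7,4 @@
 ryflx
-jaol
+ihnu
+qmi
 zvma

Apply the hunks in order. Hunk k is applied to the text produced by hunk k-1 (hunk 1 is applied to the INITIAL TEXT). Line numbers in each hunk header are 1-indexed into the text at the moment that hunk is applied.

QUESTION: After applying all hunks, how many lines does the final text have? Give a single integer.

Hunk 1: at line 9 remove [idkmn,pca] add [txwwm,fbx,tutf] -> 15 lines: uqlt xjf hluxb zzpo nnlii izqtj ryflx jaol cspyc txwwm fbx tutf dplse nnhx bvwt
Hunk 2: at line 7 remove [cspyc,txwwm] add [hjfvv,rdcuw] -> 15 lines: uqlt xjf hluxb zzpo nnlii izqtj ryflx jaol hjfvv rdcuw fbx tutf dplse nnhx bvwt
Hunk 3: at line 7 remove [hjfvv] add [swc] -> 15 lines: uqlt xjf hluxb zzpo nnlii izqtj ryflx jaol swc rdcuw fbx tutf dplse nnhx bvwt
Hunk 4: at line 7 remove [swc,rdcuw,fbx] add [zvma] -> 13 lines: uqlt xjf hluxb zzpo nnlii izqtj ryflx jaol zvma tutf dplse nnhx bvwt
Hunk 5: at line 7 remove [jaol] add [ihnu,qmi] -> 14 lines: uqlt xjf hluxb zzpo nnlii izqtj ryflx ihnu qmi zvma tutf dplse nnhx bvwt
Final line count: 14

Answer: 14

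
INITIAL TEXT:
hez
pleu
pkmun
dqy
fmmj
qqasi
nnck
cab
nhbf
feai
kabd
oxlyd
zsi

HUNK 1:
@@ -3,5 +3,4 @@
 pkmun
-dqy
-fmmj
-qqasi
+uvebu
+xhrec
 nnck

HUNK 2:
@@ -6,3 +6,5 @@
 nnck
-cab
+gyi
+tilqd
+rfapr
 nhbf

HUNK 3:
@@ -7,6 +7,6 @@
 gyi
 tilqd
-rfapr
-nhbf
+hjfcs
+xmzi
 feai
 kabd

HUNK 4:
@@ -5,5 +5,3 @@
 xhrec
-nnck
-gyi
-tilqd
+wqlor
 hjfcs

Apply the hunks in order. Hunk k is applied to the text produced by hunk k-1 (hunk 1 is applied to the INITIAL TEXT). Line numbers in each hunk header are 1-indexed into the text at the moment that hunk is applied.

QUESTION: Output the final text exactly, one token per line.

Answer: hez
pleu
pkmun
uvebu
xhrec
wqlor
hjfcs
xmzi
feai
kabd
oxlyd
zsi

Derivation:
Hunk 1: at line 3 remove [dqy,fmmj,qqasi] add [uvebu,xhrec] -> 12 lines: hez pleu pkmun uvebu xhrec nnck cab nhbf feai kabd oxlyd zsi
Hunk 2: at line 6 remove [cab] add [gyi,tilqd,rfapr] -> 14 lines: hez pleu pkmun uvebu xhrec nnck gyi tilqd rfapr nhbf feai kabd oxlyd zsi
Hunk 3: at line 7 remove [rfapr,nhbf] add [hjfcs,xmzi] -> 14 lines: hez pleu pkmun uvebu xhrec nnck gyi tilqd hjfcs xmzi feai kabd oxlyd zsi
Hunk 4: at line 5 remove [nnck,gyi,tilqd] add [wqlor] -> 12 lines: hez pleu pkmun uvebu xhrec wqlor hjfcs xmzi feai kabd oxlyd zsi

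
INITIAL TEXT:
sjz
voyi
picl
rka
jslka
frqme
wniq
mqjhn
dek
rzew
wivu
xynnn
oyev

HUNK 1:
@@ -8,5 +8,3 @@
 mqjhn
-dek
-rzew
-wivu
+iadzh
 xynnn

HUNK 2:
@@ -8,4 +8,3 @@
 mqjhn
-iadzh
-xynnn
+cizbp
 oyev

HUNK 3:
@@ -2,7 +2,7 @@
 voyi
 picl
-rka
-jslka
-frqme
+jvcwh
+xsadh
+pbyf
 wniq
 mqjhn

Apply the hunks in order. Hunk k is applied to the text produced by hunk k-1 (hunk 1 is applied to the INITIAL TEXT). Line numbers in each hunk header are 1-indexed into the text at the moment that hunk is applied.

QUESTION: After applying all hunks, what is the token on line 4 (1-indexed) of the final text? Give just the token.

Answer: jvcwh

Derivation:
Hunk 1: at line 8 remove [dek,rzew,wivu] add [iadzh] -> 11 lines: sjz voyi picl rka jslka frqme wniq mqjhn iadzh xynnn oyev
Hunk 2: at line 8 remove [iadzh,xynnn] add [cizbp] -> 10 lines: sjz voyi picl rka jslka frqme wniq mqjhn cizbp oyev
Hunk 3: at line 2 remove [rka,jslka,frqme] add [jvcwh,xsadh,pbyf] -> 10 lines: sjz voyi picl jvcwh xsadh pbyf wniq mqjhn cizbp oyev
Final line 4: jvcwh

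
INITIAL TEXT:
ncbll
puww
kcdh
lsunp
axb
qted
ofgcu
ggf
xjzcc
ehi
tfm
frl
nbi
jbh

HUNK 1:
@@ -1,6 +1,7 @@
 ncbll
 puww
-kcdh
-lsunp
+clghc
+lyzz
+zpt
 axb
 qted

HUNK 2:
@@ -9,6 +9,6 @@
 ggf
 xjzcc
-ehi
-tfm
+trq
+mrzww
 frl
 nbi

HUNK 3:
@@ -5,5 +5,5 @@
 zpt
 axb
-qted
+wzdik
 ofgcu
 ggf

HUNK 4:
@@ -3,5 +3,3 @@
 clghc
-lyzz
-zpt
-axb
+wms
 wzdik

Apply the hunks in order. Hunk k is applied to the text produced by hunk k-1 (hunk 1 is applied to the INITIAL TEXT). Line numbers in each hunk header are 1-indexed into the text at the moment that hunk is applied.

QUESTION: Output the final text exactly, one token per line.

Answer: ncbll
puww
clghc
wms
wzdik
ofgcu
ggf
xjzcc
trq
mrzww
frl
nbi
jbh

Derivation:
Hunk 1: at line 1 remove [kcdh,lsunp] add [clghc,lyzz,zpt] -> 15 lines: ncbll puww clghc lyzz zpt axb qted ofgcu ggf xjzcc ehi tfm frl nbi jbh
Hunk 2: at line 9 remove [ehi,tfm] add [trq,mrzww] -> 15 lines: ncbll puww clghc lyzz zpt axb qted ofgcu ggf xjzcc trq mrzww frl nbi jbh
Hunk 3: at line 5 remove [qted] add [wzdik] -> 15 lines: ncbll puww clghc lyzz zpt axb wzdik ofgcu ggf xjzcc trq mrzww frl nbi jbh
Hunk 4: at line 3 remove [lyzz,zpt,axb] add [wms] -> 13 lines: ncbll puww clghc wms wzdik ofgcu ggf xjzcc trq mrzww frl nbi jbh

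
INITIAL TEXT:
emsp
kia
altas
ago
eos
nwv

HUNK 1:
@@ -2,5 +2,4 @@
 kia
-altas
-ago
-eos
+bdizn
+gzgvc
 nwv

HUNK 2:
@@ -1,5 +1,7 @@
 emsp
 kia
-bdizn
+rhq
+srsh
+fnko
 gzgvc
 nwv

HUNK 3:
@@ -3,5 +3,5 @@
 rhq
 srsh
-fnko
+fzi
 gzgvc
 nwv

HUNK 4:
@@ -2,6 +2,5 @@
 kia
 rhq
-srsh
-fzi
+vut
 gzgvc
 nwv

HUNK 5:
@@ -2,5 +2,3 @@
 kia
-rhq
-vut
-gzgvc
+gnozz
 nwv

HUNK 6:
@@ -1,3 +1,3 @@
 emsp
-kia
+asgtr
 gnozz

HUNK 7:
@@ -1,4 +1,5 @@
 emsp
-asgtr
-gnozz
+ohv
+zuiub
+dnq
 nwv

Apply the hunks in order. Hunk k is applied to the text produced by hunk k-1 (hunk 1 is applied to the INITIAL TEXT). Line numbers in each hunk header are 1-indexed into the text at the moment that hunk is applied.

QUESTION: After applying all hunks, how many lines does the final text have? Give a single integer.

Hunk 1: at line 2 remove [altas,ago,eos] add [bdizn,gzgvc] -> 5 lines: emsp kia bdizn gzgvc nwv
Hunk 2: at line 1 remove [bdizn] add [rhq,srsh,fnko] -> 7 lines: emsp kia rhq srsh fnko gzgvc nwv
Hunk 3: at line 3 remove [fnko] add [fzi] -> 7 lines: emsp kia rhq srsh fzi gzgvc nwv
Hunk 4: at line 2 remove [srsh,fzi] add [vut] -> 6 lines: emsp kia rhq vut gzgvc nwv
Hunk 5: at line 2 remove [rhq,vut,gzgvc] add [gnozz] -> 4 lines: emsp kia gnozz nwv
Hunk 6: at line 1 remove [kia] add [asgtr] -> 4 lines: emsp asgtr gnozz nwv
Hunk 7: at line 1 remove [asgtr,gnozz] add [ohv,zuiub,dnq] -> 5 lines: emsp ohv zuiub dnq nwv
Final line count: 5

Answer: 5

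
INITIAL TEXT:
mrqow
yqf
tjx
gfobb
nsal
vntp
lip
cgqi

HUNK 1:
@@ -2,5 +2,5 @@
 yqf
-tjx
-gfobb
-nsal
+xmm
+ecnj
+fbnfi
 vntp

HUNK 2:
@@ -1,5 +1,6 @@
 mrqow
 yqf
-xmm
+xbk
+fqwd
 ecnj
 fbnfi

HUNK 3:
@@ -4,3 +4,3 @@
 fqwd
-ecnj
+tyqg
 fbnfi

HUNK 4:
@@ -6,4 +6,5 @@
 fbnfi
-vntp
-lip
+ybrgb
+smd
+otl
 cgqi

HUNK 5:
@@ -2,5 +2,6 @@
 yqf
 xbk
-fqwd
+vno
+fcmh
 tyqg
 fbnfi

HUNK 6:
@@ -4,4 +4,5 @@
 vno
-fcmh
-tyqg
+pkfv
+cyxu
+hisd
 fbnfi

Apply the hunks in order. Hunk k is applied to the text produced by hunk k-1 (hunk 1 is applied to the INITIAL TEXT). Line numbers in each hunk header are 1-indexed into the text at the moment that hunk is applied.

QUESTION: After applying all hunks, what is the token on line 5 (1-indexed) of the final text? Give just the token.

Hunk 1: at line 2 remove [tjx,gfobb,nsal] add [xmm,ecnj,fbnfi] -> 8 lines: mrqow yqf xmm ecnj fbnfi vntp lip cgqi
Hunk 2: at line 1 remove [xmm] add [xbk,fqwd] -> 9 lines: mrqow yqf xbk fqwd ecnj fbnfi vntp lip cgqi
Hunk 3: at line 4 remove [ecnj] add [tyqg] -> 9 lines: mrqow yqf xbk fqwd tyqg fbnfi vntp lip cgqi
Hunk 4: at line 6 remove [vntp,lip] add [ybrgb,smd,otl] -> 10 lines: mrqow yqf xbk fqwd tyqg fbnfi ybrgb smd otl cgqi
Hunk 5: at line 2 remove [fqwd] add [vno,fcmh] -> 11 lines: mrqow yqf xbk vno fcmh tyqg fbnfi ybrgb smd otl cgqi
Hunk 6: at line 4 remove [fcmh,tyqg] add [pkfv,cyxu,hisd] -> 12 lines: mrqow yqf xbk vno pkfv cyxu hisd fbnfi ybrgb smd otl cgqi
Final line 5: pkfv

Answer: pkfv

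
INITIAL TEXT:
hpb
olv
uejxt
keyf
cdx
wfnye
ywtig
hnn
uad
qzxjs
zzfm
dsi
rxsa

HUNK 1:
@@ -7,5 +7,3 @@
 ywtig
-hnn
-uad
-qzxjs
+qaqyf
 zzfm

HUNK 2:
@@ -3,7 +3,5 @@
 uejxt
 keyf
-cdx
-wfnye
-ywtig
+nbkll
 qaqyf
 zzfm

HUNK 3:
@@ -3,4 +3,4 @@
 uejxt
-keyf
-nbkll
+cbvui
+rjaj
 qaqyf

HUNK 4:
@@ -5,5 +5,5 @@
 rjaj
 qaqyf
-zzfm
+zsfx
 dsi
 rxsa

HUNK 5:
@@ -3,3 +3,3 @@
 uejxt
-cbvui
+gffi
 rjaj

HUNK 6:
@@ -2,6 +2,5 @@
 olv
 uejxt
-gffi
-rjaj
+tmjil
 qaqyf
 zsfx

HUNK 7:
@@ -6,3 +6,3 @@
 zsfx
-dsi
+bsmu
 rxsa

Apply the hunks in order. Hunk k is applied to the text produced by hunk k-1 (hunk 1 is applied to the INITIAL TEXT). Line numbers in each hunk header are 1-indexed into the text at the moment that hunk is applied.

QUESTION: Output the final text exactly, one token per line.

Hunk 1: at line 7 remove [hnn,uad,qzxjs] add [qaqyf] -> 11 lines: hpb olv uejxt keyf cdx wfnye ywtig qaqyf zzfm dsi rxsa
Hunk 2: at line 3 remove [cdx,wfnye,ywtig] add [nbkll] -> 9 lines: hpb olv uejxt keyf nbkll qaqyf zzfm dsi rxsa
Hunk 3: at line 3 remove [keyf,nbkll] add [cbvui,rjaj] -> 9 lines: hpb olv uejxt cbvui rjaj qaqyf zzfm dsi rxsa
Hunk 4: at line 5 remove [zzfm] add [zsfx] -> 9 lines: hpb olv uejxt cbvui rjaj qaqyf zsfx dsi rxsa
Hunk 5: at line 3 remove [cbvui] add [gffi] -> 9 lines: hpb olv uejxt gffi rjaj qaqyf zsfx dsi rxsa
Hunk 6: at line 2 remove [gffi,rjaj] add [tmjil] -> 8 lines: hpb olv uejxt tmjil qaqyf zsfx dsi rxsa
Hunk 7: at line 6 remove [dsi] add [bsmu] -> 8 lines: hpb olv uejxt tmjil qaqyf zsfx bsmu rxsa

Answer: hpb
olv
uejxt
tmjil
qaqyf
zsfx
bsmu
rxsa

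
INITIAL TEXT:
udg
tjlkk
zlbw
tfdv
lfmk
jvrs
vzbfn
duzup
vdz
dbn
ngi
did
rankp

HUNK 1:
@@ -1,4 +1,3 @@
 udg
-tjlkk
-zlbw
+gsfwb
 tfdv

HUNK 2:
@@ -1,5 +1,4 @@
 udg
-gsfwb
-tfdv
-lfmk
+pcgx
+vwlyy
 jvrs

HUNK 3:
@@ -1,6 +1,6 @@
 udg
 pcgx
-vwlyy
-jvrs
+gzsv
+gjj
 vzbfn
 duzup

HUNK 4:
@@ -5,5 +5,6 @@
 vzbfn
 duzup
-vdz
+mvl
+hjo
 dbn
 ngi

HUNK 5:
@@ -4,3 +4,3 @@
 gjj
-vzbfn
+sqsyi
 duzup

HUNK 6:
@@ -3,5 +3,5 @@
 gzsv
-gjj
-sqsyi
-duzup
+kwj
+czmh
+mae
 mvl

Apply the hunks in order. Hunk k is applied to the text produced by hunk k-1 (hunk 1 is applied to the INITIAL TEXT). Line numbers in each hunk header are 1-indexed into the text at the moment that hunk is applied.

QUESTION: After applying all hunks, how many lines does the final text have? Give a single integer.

Hunk 1: at line 1 remove [tjlkk,zlbw] add [gsfwb] -> 12 lines: udg gsfwb tfdv lfmk jvrs vzbfn duzup vdz dbn ngi did rankp
Hunk 2: at line 1 remove [gsfwb,tfdv,lfmk] add [pcgx,vwlyy] -> 11 lines: udg pcgx vwlyy jvrs vzbfn duzup vdz dbn ngi did rankp
Hunk 3: at line 1 remove [vwlyy,jvrs] add [gzsv,gjj] -> 11 lines: udg pcgx gzsv gjj vzbfn duzup vdz dbn ngi did rankp
Hunk 4: at line 5 remove [vdz] add [mvl,hjo] -> 12 lines: udg pcgx gzsv gjj vzbfn duzup mvl hjo dbn ngi did rankp
Hunk 5: at line 4 remove [vzbfn] add [sqsyi] -> 12 lines: udg pcgx gzsv gjj sqsyi duzup mvl hjo dbn ngi did rankp
Hunk 6: at line 3 remove [gjj,sqsyi,duzup] add [kwj,czmh,mae] -> 12 lines: udg pcgx gzsv kwj czmh mae mvl hjo dbn ngi did rankp
Final line count: 12

Answer: 12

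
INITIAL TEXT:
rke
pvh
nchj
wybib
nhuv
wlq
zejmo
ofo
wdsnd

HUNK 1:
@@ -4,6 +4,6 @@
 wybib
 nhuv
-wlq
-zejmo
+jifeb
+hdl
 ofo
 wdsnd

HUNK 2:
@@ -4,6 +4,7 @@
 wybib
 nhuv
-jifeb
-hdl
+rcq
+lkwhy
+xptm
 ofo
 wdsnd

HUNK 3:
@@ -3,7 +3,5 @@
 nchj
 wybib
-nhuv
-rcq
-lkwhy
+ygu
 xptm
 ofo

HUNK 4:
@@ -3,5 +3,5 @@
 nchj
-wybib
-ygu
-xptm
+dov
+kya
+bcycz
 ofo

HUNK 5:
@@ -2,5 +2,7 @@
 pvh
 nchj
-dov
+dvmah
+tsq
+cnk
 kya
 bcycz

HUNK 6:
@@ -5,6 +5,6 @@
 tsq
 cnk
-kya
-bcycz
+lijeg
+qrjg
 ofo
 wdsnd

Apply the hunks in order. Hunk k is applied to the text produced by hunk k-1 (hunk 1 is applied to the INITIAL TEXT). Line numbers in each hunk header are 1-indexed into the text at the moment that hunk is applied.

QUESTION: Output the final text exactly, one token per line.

Hunk 1: at line 4 remove [wlq,zejmo] add [jifeb,hdl] -> 9 lines: rke pvh nchj wybib nhuv jifeb hdl ofo wdsnd
Hunk 2: at line 4 remove [jifeb,hdl] add [rcq,lkwhy,xptm] -> 10 lines: rke pvh nchj wybib nhuv rcq lkwhy xptm ofo wdsnd
Hunk 3: at line 3 remove [nhuv,rcq,lkwhy] add [ygu] -> 8 lines: rke pvh nchj wybib ygu xptm ofo wdsnd
Hunk 4: at line 3 remove [wybib,ygu,xptm] add [dov,kya,bcycz] -> 8 lines: rke pvh nchj dov kya bcycz ofo wdsnd
Hunk 5: at line 2 remove [dov] add [dvmah,tsq,cnk] -> 10 lines: rke pvh nchj dvmah tsq cnk kya bcycz ofo wdsnd
Hunk 6: at line 5 remove [kya,bcycz] add [lijeg,qrjg] -> 10 lines: rke pvh nchj dvmah tsq cnk lijeg qrjg ofo wdsnd

Answer: rke
pvh
nchj
dvmah
tsq
cnk
lijeg
qrjg
ofo
wdsnd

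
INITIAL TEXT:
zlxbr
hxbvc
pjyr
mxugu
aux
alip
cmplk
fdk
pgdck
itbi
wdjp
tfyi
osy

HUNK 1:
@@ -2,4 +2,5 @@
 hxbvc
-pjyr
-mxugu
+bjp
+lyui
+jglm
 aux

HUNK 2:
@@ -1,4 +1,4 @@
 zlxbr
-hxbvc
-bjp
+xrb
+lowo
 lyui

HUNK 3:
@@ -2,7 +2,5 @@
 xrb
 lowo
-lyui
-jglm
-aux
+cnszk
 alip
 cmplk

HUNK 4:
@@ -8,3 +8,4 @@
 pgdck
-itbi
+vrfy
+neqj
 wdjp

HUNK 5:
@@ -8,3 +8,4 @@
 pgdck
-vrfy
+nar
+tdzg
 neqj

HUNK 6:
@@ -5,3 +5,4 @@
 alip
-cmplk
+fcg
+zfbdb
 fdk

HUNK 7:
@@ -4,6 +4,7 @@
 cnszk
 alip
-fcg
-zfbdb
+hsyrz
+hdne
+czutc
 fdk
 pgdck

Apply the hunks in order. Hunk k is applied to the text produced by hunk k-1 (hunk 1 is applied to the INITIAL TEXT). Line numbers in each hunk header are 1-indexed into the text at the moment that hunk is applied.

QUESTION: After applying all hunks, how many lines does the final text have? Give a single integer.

Hunk 1: at line 2 remove [pjyr,mxugu] add [bjp,lyui,jglm] -> 14 lines: zlxbr hxbvc bjp lyui jglm aux alip cmplk fdk pgdck itbi wdjp tfyi osy
Hunk 2: at line 1 remove [hxbvc,bjp] add [xrb,lowo] -> 14 lines: zlxbr xrb lowo lyui jglm aux alip cmplk fdk pgdck itbi wdjp tfyi osy
Hunk 3: at line 2 remove [lyui,jglm,aux] add [cnszk] -> 12 lines: zlxbr xrb lowo cnszk alip cmplk fdk pgdck itbi wdjp tfyi osy
Hunk 4: at line 8 remove [itbi] add [vrfy,neqj] -> 13 lines: zlxbr xrb lowo cnszk alip cmplk fdk pgdck vrfy neqj wdjp tfyi osy
Hunk 5: at line 8 remove [vrfy] add [nar,tdzg] -> 14 lines: zlxbr xrb lowo cnszk alip cmplk fdk pgdck nar tdzg neqj wdjp tfyi osy
Hunk 6: at line 5 remove [cmplk] add [fcg,zfbdb] -> 15 lines: zlxbr xrb lowo cnszk alip fcg zfbdb fdk pgdck nar tdzg neqj wdjp tfyi osy
Hunk 7: at line 4 remove [fcg,zfbdb] add [hsyrz,hdne,czutc] -> 16 lines: zlxbr xrb lowo cnszk alip hsyrz hdne czutc fdk pgdck nar tdzg neqj wdjp tfyi osy
Final line count: 16

Answer: 16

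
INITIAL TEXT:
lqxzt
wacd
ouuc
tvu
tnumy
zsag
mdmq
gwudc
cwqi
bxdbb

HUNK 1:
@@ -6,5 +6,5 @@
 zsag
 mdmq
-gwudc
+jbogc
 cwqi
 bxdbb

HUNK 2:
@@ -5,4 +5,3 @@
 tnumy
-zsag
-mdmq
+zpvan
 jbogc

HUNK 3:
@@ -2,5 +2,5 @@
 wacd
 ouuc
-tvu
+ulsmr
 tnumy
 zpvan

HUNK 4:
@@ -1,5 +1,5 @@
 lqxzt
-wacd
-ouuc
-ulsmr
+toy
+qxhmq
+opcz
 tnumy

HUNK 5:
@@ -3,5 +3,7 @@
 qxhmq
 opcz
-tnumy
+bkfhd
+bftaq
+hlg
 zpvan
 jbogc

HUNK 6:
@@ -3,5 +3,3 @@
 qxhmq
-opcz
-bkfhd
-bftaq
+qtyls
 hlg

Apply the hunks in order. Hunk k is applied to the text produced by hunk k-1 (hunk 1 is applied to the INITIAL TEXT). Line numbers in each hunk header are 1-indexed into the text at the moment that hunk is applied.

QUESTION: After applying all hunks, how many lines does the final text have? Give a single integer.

Hunk 1: at line 6 remove [gwudc] add [jbogc] -> 10 lines: lqxzt wacd ouuc tvu tnumy zsag mdmq jbogc cwqi bxdbb
Hunk 2: at line 5 remove [zsag,mdmq] add [zpvan] -> 9 lines: lqxzt wacd ouuc tvu tnumy zpvan jbogc cwqi bxdbb
Hunk 3: at line 2 remove [tvu] add [ulsmr] -> 9 lines: lqxzt wacd ouuc ulsmr tnumy zpvan jbogc cwqi bxdbb
Hunk 4: at line 1 remove [wacd,ouuc,ulsmr] add [toy,qxhmq,opcz] -> 9 lines: lqxzt toy qxhmq opcz tnumy zpvan jbogc cwqi bxdbb
Hunk 5: at line 3 remove [tnumy] add [bkfhd,bftaq,hlg] -> 11 lines: lqxzt toy qxhmq opcz bkfhd bftaq hlg zpvan jbogc cwqi bxdbb
Hunk 6: at line 3 remove [opcz,bkfhd,bftaq] add [qtyls] -> 9 lines: lqxzt toy qxhmq qtyls hlg zpvan jbogc cwqi bxdbb
Final line count: 9

Answer: 9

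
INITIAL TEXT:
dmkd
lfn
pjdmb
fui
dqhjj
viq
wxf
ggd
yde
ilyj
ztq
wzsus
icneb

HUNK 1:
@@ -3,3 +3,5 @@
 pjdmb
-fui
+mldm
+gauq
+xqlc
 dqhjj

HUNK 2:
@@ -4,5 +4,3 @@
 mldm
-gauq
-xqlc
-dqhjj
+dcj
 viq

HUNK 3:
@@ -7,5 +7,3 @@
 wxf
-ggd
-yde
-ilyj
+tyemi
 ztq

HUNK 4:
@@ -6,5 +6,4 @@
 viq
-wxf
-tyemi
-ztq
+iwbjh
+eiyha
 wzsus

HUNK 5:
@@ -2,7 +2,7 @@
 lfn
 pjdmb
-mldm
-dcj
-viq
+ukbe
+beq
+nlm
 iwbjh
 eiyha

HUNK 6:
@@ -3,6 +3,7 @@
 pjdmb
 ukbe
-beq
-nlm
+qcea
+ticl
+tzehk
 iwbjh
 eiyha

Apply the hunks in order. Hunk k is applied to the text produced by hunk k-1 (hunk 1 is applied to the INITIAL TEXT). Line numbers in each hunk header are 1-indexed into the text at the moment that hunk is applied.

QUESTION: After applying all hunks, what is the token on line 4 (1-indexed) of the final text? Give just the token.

Answer: ukbe

Derivation:
Hunk 1: at line 3 remove [fui] add [mldm,gauq,xqlc] -> 15 lines: dmkd lfn pjdmb mldm gauq xqlc dqhjj viq wxf ggd yde ilyj ztq wzsus icneb
Hunk 2: at line 4 remove [gauq,xqlc,dqhjj] add [dcj] -> 13 lines: dmkd lfn pjdmb mldm dcj viq wxf ggd yde ilyj ztq wzsus icneb
Hunk 3: at line 7 remove [ggd,yde,ilyj] add [tyemi] -> 11 lines: dmkd lfn pjdmb mldm dcj viq wxf tyemi ztq wzsus icneb
Hunk 4: at line 6 remove [wxf,tyemi,ztq] add [iwbjh,eiyha] -> 10 lines: dmkd lfn pjdmb mldm dcj viq iwbjh eiyha wzsus icneb
Hunk 5: at line 2 remove [mldm,dcj,viq] add [ukbe,beq,nlm] -> 10 lines: dmkd lfn pjdmb ukbe beq nlm iwbjh eiyha wzsus icneb
Hunk 6: at line 3 remove [beq,nlm] add [qcea,ticl,tzehk] -> 11 lines: dmkd lfn pjdmb ukbe qcea ticl tzehk iwbjh eiyha wzsus icneb
Final line 4: ukbe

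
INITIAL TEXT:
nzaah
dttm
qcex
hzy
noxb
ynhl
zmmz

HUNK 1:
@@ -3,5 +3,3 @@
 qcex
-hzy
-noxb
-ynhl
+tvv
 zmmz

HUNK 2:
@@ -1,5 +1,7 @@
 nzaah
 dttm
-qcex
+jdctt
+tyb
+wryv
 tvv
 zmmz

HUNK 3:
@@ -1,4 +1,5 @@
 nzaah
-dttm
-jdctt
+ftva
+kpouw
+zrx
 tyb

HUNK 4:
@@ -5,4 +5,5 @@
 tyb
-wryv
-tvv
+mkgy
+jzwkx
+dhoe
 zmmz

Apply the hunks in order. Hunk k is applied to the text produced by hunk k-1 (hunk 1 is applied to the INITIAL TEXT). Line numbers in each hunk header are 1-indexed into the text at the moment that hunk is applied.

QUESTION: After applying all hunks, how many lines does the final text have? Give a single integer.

Hunk 1: at line 3 remove [hzy,noxb,ynhl] add [tvv] -> 5 lines: nzaah dttm qcex tvv zmmz
Hunk 2: at line 1 remove [qcex] add [jdctt,tyb,wryv] -> 7 lines: nzaah dttm jdctt tyb wryv tvv zmmz
Hunk 3: at line 1 remove [dttm,jdctt] add [ftva,kpouw,zrx] -> 8 lines: nzaah ftva kpouw zrx tyb wryv tvv zmmz
Hunk 4: at line 5 remove [wryv,tvv] add [mkgy,jzwkx,dhoe] -> 9 lines: nzaah ftva kpouw zrx tyb mkgy jzwkx dhoe zmmz
Final line count: 9

Answer: 9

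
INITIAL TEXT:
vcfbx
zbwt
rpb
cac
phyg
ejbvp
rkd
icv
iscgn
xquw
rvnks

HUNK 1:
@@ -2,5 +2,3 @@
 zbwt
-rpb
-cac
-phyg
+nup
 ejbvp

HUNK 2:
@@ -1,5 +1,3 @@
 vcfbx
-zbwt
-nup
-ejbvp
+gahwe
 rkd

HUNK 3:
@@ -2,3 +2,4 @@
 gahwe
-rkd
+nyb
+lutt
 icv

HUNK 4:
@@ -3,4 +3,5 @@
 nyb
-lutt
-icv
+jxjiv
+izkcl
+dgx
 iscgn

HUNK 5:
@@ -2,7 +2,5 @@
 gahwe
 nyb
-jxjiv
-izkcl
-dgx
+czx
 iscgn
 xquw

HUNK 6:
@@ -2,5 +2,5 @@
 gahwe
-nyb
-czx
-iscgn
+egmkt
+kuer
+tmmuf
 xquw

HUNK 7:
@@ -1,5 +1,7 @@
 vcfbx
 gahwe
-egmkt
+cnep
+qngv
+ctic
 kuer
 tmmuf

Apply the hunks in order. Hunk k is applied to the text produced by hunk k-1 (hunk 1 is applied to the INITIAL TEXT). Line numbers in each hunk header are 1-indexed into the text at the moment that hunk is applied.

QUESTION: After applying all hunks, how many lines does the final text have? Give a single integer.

Hunk 1: at line 2 remove [rpb,cac,phyg] add [nup] -> 9 lines: vcfbx zbwt nup ejbvp rkd icv iscgn xquw rvnks
Hunk 2: at line 1 remove [zbwt,nup,ejbvp] add [gahwe] -> 7 lines: vcfbx gahwe rkd icv iscgn xquw rvnks
Hunk 3: at line 2 remove [rkd] add [nyb,lutt] -> 8 lines: vcfbx gahwe nyb lutt icv iscgn xquw rvnks
Hunk 4: at line 3 remove [lutt,icv] add [jxjiv,izkcl,dgx] -> 9 lines: vcfbx gahwe nyb jxjiv izkcl dgx iscgn xquw rvnks
Hunk 5: at line 2 remove [jxjiv,izkcl,dgx] add [czx] -> 7 lines: vcfbx gahwe nyb czx iscgn xquw rvnks
Hunk 6: at line 2 remove [nyb,czx,iscgn] add [egmkt,kuer,tmmuf] -> 7 lines: vcfbx gahwe egmkt kuer tmmuf xquw rvnks
Hunk 7: at line 1 remove [egmkt] add [cnep,qngv,ctic] -> 9 lines: vcfbx gahwe cnep qngv ctic kuer tmmuf xquw rvnks
Final line count: 9

Answer: 9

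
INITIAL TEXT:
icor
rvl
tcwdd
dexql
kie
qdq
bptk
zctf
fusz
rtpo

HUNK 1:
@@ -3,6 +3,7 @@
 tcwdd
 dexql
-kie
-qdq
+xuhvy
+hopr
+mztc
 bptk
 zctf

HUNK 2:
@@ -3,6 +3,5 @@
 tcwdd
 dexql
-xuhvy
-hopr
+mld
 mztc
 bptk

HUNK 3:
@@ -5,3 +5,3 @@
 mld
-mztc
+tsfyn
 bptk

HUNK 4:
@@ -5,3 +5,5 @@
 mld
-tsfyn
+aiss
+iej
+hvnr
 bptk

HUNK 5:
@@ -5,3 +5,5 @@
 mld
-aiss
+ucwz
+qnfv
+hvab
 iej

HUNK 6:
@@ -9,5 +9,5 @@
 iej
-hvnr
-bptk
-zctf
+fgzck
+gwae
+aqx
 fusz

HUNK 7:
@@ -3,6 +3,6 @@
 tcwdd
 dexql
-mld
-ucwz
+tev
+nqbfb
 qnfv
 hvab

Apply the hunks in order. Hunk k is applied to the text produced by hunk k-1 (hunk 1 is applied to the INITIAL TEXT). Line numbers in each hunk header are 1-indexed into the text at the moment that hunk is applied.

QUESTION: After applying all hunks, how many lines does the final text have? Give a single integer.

Answer: 14

Derivation:
Hunk 1: at line 3 remove [kie,qdq] add [xuhvy,hopr,mztc] -> 11 lines: icor rvl tcwdd dexql xuhvy hopr mztc bptk zctf fusz rtpo
Hunk 2: at line 3 remove [xuhvy,hopr] add [mld] -> 10 lines: icor rvl tcwdd dexql mld mztc bptk zctf fusz rtpo
Hunk 3: at line 5 remove [mztc] add [tsfyn] -> 10 lines: icor rvl tcwdd dexql mld tsfyn bptk zctf fusz rtpo
Hunk 4: at line 5 remove [tsfyn] add [aiss,iej,hvnr] -> 12 lines: icor rvl tcwdd dexql mld aiss iej hvnr bptk zctf fusz rtpo
Hunk 5: at line 5 remove [aiss] add [ucwz,qnfv,hvab] -> 14 lines: icor rvl tcwdd dexql mld ucwz qnfv hvab iej hvnr bptk zctf fusz rtpo
Hunk 6: at line 9 remove [hvnr,bptk,zctf] add [fgzck,gwae,aqx] -> 14 lines: icor rvl tcwdd dexql mld ucwz qnfv hvab iej fgzck gwae aqx fusz rtpo
Hunk 7: at line 3 remove [mld,ucwz] add [tev,nqbfb] -> 14 lines: icor rvl tcwdd dexql tev nqbfb qnfv hvab iej fgzck gwae aqx fusz rtpo
Final line count: 14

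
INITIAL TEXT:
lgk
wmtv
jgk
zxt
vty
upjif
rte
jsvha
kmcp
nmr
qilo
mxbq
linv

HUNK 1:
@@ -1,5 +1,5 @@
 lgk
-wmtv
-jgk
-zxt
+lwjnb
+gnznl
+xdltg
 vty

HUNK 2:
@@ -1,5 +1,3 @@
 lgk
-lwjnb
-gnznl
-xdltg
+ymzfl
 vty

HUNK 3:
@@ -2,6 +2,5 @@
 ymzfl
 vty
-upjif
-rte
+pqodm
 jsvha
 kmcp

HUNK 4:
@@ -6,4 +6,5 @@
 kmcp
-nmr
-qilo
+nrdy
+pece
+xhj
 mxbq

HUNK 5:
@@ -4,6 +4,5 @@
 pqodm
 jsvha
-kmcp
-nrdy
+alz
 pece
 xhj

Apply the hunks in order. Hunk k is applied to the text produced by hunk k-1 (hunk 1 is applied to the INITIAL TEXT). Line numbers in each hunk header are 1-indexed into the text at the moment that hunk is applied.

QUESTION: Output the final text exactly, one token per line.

Hunk 1: at line 1 remove [wmtv,jgk,zxt] add [lwjnb,gnznl,xdltg] -> 13 lines: lgk lwjnb gnznl xdltg vty upjif rte jsvha kmcp nmr qilo mxbq linv
Hunk 2: at line 1 remove [lwjnb,gnznl,xdltg] add [ymzfl] -> 11 lines: lgk ymzfl vty upjif rte jsvha kmcp nmr qilo mxbq linv
Hunk 3: at line 2 remove [upjif,rte] add [pqodm] -> 10 lines: lgk ymzfl vty pqodm jsvha kmcp nmr qilo mxbq linv
Hunk 4: at line 6 remove [nmr,qilo] add [nrdy,pece,xhj] -> 11 lines: lgk ymzfl vty pqodm jsvha kmcp nrdy pece xhj mxbq linv
Hunk 5: at line 4 remove [kmcp,nrdy] add [alz] -> 10 lines: lgk ymzfl vty pqodm jsvha alz pece xhj mxbq linv

Answer: lgk
ymzfl
vty
pqodm
jsvha
alz
pece
xhj
mxbq
linv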